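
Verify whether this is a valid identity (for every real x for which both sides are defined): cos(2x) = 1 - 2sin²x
Yes, this is an identity.

Claim: cos(2x) = 1 - 2sin²x.
Reasoning: cos(2x) = cos²x - sin²x. Replace cos²x by 1 - sin²x: (1 - sin²x) - sin²x = 1 - 2sin²x.
So the two sides agree for every real x for which both sides are defined.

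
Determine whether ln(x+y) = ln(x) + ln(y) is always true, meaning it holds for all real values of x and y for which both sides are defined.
No, this is NOT an identity.

Claim: ln(x+y) = ln(x) + ln(y).
Test a specific point where both sides are defined: x = 4, y = 3.
LHS = ln(x+y) ≈ 1.9459
RHS = ln(x) + ln(y) ≈ 2.4849
Since 1.9459 ≠ 2.4849, the equation fails at this point, so it cannot hold for all real values of x and y for which both sides are defined.
ln(x) + ln(y) = ln(xy), not ln(x+y).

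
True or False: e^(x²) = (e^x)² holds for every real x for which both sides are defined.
Claim: e^(x²) = (e^x)².
Test a specific point where both sides are defined: x = 3/2.
LHS = e^(x²) ≈ 9.4877
RHS = (e^x)² ≈ 20.0855
Since 9.4877 ≠ 20.0855, the equation fails at this point, so it cannot hold for every real x for which both sides are defined.
(e^x)² = e^(2x), and 2x ≠ x² in general.

Conclusion: False.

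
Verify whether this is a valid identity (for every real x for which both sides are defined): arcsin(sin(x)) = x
Claim: arcsin(sin(x)) = x.
Test a specific point where both sides are defined: x = 2π/3.
LHS = arcsin(sin(x)) ≈ 1.0472
RHS = x ≈ 2.0944
Since 1.0472 ≠ 2.0944, the equation fails at this point, so it cannot hold for every real x for which both sides are defined.
arcsin only returns values in [-π/2, π/2], so arcsin(sin(x)) = x holds only for x in that interval, not for all real x.

Conclusion: No, this is NOT an identity.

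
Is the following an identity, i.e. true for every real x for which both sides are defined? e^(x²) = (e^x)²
Claim: e^(x²) = (e^x)².
Test a specific point where both sides are defined: x = -3.
LHS = e^(x²) ≈ 8103.0839
RHS = (e^x)² ≈ 0.0025
Since 8103.0839 ≠ 0.0025, the equation fails at this point, so it cannot hold for every real x for which both sides are defined.
(e^x)² = e^(2x), and 2x ≠ x² in general.

Conclusion: No, this is NOT an identity.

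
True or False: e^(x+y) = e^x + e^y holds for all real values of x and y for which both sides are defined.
False.

Claim: e^(x+y) = e^x + e^y.
Test a specific point where both sides are defined: x = 5, y = -3.
LHS = e^(x+y) ≈ 7.3891
RHS = e^x + e^y ≈ 148.4629
Since 7.3891 ≠ 148.4629, the equation fails at this point, so it cannot hold for all real values of x and y for which both sides are defined.
The correct rule is e^(x+y) = e^x · e^y (a product, not a sum).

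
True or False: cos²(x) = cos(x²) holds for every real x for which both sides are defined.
Claim: cos²(x) = cos(x²).
Test a specific point where both sides are defined: x = π.
LHS = cos²(x) ≈ 1.0000
RHS = cos(x²) ≈ -0.9027
Since 1.0000 ≠ -0.9027, the equation fails at this point, so it cannot hold for every real x for which both sides are defined.
cos²(x) means (cos x)², squaring the output; cos(x²) squares the input. These are different functions.

Conclusion: False.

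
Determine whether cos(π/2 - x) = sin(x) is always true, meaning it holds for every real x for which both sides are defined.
Claim: cos(π/2 - x) = sin(x).
Reasoning: Use cos(u - v) = cos(u)cos(v) + sin(u)sin(v) with u = π/2, v = x: cos(π/2)cos(x) + sin(π/2)sin(x) = 0·cos(x) + 1·sin(x) = sin(x).
So the two sides agree for every real x for which both sides are defined.

Conclusion: Yes, this is an identity.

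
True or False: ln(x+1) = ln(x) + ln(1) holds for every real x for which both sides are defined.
Claim: ln(x+1) = ln(x) + ln(1).
Test a specific point where both sides are defined: x = 3.
LHS = ln(x+1) ≈ 1.3863
RHS = ln(x) + ln(1) ≈ 1.0986
Since 1.3863 ≠ 1.0986, the equation fails at this point, so it cannot hold for every real x for which both sides are defined.
ln(1) = 0, so the right side is just ln(x), which differs from ln(x+1).

Conclusion: False.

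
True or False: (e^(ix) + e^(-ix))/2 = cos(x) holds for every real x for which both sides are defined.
True.

Claim: (e^(ix) + e^(-ix))/2 = cos(x).
Reasoning: By Euler's formula e^(ix) = cos(x) + i·sin(x) and e^(-ix) = cos(x) - i·sin(x). Adding cancels the sine terms: e^(ix) + e^(-ix) = 2cos(x); divide by 2.
So the two sides agree for every real x for which both sides are defined.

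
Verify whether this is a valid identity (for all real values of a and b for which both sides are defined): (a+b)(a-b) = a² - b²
Yes, this is an identity.

Claim: (a+b)(a-b) = a² - b².
Reasoning: Expand: (a+b)(a-b) = a² - ab + ba - b² = a² - b² (the cross terms cancel).
So the two sides agree for all real values of a and b for which both sides are defined.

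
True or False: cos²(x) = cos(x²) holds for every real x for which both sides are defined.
Claim: cos²(x) = cos(x²).
Test a specific point where both sides are defined: x = π.
LHS = cos²(x) ≈ 1.0000
RHS = cos(x²) ≈ -0.9027
Since 1.0000 ≠ -0.9027, the equation fails at this point, so it cannot hold for every real x for which both sides are defined.
cos²(x) means (cos x)², squaring the output; cos(x²) squares the input. These are different functions.

Conclusion: False.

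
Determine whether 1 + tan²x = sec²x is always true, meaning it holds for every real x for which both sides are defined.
Claim: 1 + tan²x = sec²x.
Reasoning: Start from sin²x + cos²x = 1 and divide every term by cos²x (allowed wherever tan x and sec x are defined): tan²x + 1 = 1/cos²x = sec²x.
So the two sides agree for every real x for which both sides are defined.

Conclusion: Yes, this is an identity.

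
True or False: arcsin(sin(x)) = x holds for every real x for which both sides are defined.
False.

Claim: arcsin(sin(x)) = x.
Test a specific point where both sides are defined: x = π.
LHS = arcsin(sin(x)) ≈ 0.0000
RHS = x ≈ 3.1416
Since 0.0000 ≠ 3.1416, the equation fails at this point, so it cannot hold for every real x for which both sides are defined.
arcsin only returns values in [-π/2, π/2], so arcsin(sin(x)) = x holds only for x in that interval, not for all real x.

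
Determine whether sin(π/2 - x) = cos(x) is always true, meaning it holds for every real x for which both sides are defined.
Yes, this is an identity.

Claim: sin(π/2 - x) = cos(x).
Reasoning: Use sin(u - v) = sin(u)cos(v) - cos(u)sin(v) with u = π/2, v = x: sin(π/2)cos(x) - cos(π/2)sin(x) = 1·cos(x) - 0·sin(x) = cos(x).
So the two sides agree for every real x for which both sides are defined.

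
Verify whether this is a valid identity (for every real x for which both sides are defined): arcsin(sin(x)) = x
Claim: arcsin(sin(x)) = x.
Test a specific point where both sides are defined: x = π.
LHS = arcsin(sin(x)) ≈ 0.0000
RHS = x ≈ 3.1416
Since 0.0000 ≠ 3.1416, the equation fails at this point, so it cannot hold for every real x for which both sides are defined.
arcsin only returns values in [-π/2, π/2], so arcsin(sin(x)) = x holds only for x in that interval, not for all real x.

Conclusion: No, this is NOT an identity.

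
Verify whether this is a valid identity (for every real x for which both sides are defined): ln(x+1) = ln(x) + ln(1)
No, this is NOT an identity.

Claim: ln(x+1) = ln(x) + ln(1).
Test a specific point where both sides are defined: x = 1.
LHS = ln(x+1) ≈ 0.6931
RHS = ln(x) + ln(1) ≈ 0.0000
Since 0.6931 ≠ 0.0000, the equation fails at this point, so it cannot hold for every real x for which both sides are defined.
ln(1) = 0, so the right side is just ln(x), which differs from ln(x+1).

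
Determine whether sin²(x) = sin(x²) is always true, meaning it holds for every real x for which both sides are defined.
No, this is NOT an identity.

Claim: sin²(x) = sin(x²).
Test a specific point where both sides are defined: x = π.
LHS = sin²(x) ≈ 0.0000
RHS = sin(x²) ≈ -0.4303
Since 0.0000 ≠ -0.4303, the equation fails at this point, so it cannot hold for every real x for which both sides are defined.
sin²(x) means (sin x)², squaring the output; sin(x²) squares the input. These are different functions.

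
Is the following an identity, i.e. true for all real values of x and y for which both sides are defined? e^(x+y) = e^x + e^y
Claim: e^(x+y) = e^x + e^y.
Test a specific point where both sides are defined: x = 1/2, y = 5.
LHS = e^(x+y) ≈ 244.6919
RHS = e^x + e^y ≈ 150.0619
Since 244.6919 ≠ 150.0619, the equation fails at this point, so it cannot hold for all real values of x and y for which both sides are defined.
The correct rule is e^(x+y) = e^x · e^y (a product, not a sum).

Conclusion: No, this is NOT an identity.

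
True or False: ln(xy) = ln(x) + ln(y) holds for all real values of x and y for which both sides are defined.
True.

Claim: ln(xy) = ln(x) + ln(y).
Reasoning: Both sides are simultaneously defined only when x, y > 0. Write x = e^p, y = e^q (p = ln x, q = ln y). Then xy = e^p · e^q = e^(p+q), so ln(xy) = p + q = ln(x) + ln(y).
So the two sides agree for all real values of x and y for which both sides are defined.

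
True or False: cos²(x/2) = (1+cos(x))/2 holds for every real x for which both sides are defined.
Claim: cos²(x/2) = (1+cos(x))/2.
Reasoning: Use cos(2θ) = 2cos²θ - 1 with θ = x/2: cos(x) = 2cos²(x/2) - 1. Solving for cos²(x/2) gives (1 + cos(x))/2.
So the two sides agree for every real x for which both sides are defined.

Conclusion: True.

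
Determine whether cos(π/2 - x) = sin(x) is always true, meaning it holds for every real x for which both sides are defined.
Yes, this is an identity.

Claim: cos(π/2 - x) = sin(x).
Reasoning: Use cos(u - v) = cos(u)cos(v) + sin(u)sin(v) with u = π/2, v = x: cos(π/2)cos(x) + sin(π/2)sin(x) = 0·cos(x) + 1·sin(x) = sin(x).
So the two sides agree for every real x for which both sides are defined.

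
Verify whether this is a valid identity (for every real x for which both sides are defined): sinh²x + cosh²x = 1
Claim: sinh²x + cosh²x = 1.
Test a specific point where both sides are defined: x = 1.
LHS = sinh²x + cosh²x ≈ 3.7622
RHS = 1 ≈ 1.0000
Since 3.7622 ≠ 1.0000, the equation fails at this point, so it cannot hold for every real x for which both sides are defined.
The correct hyperbolic identity is cosh²x - sinh²x = 1 (a difference); the sum sinh²x + cosh²x equals cosh(2x).

Conclusion: No, this is NOT an identity.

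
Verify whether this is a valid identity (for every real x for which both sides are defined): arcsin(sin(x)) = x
Claim: arcsin(sin(x)) = x.
Test a specific point where both sides are defined: x = 2π/3.
LHS = arcsin(sin(x)) ≈ 1.0472
RHS = x ≈ 2.0944
Since 1.0472 ≠ 2.0944, the equation fails at this point, so it cannot hold for every real x for which both sides are defined.
arcsin only returns values in [-π/2, π/2], so arcsin(sin(x)) = x holds only for x in that interval, not for all real x.

Conclusion: No, this is NOT an identity.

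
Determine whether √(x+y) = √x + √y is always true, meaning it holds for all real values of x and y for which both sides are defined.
Claim: √(x+y) = √x + √y.
Test a specific point where both sides are defined: x = 3, y = 4.
LHS = √(x+y) ≈ 2.6458
RHS = √x + √y ≈ 3.7321
Since 2.6458 ≠ 3.7321, the equation fails at this point, so it cannot hold for all real values of x and y for which both sides are defined.
Squaring the right side gives x + 2√(xy) + y, not x + y.

Conclusion: No, this is NOT an identity.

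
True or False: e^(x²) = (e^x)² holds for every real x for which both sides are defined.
False.

Claim: e^(x²) = (e^x)².
Test a specific point where both sides are defined: x = 3/2.
LHS = e^(x²) ≈ 9.4877
RHS = (e^x)² ≈ 20.0855
Since 9.4877 ≠ 20.0855, the equation fails at this point, so it cannot hold for every real x for which both sides are defined.
(e^x)² = e^(2x), and 2x ≠ x² in general.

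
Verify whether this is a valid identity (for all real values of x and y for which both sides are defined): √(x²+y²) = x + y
No, this is NOT an identity.

Claim: √(x²+y²) = x + y.
Test a specific point where both sides are defined: x = 4, y = 1.
LHS = √(x²+y²) ≈ 4.1231
RHS = x + y ≈ 5.0000
Since 4.1231 ≠ 5.0000, the equation fails at this point, so it cannot hold for all real values of x and y for which both sides are defined.
(x+y)² = x² + 2xy + y², not x² + y², so the square root does not split this way.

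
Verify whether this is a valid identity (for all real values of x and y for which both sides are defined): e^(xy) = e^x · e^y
Claim: e^(xy) = e^x · e^y.
Test a specific point where both sides are defined: x = -3, y = 1/2.
LHS = e^(xy) ≈ 0.2231
RHS = e^x · e^y ≈ 0.0821
Since 0.2231 ≠ 0.0821, the equation fails at this point, so it cannot hold for all real values of x and y for which both sides are defined.
e^x · e^y = e^(x+y), not e^(xy).

Conclusion: No, this is NOT an identity.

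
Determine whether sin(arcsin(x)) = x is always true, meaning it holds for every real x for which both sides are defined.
Yes, this is an identity.

Claim: sin(arcsin(x)) = x.
Reasoning: For -1 ≤ x ≤ 1 (where arcsin is defined), arcsin(x) is by definition an angle whose sine equals x. Taking the sine of that angle returns x. (Note the other order, arcsin(sin x) = x, is NOT an identity.)
So the two sides agree for every real x for which both sides are defined.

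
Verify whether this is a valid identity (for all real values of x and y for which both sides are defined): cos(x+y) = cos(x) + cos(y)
No, this is NOT an identity.

Claim: cos(x+y) = cos(x) + cos(y).
Test a specific point where both sides are defined: x = 3π/4, y = -π/3.
LHS = cos(x+y) ≈ 0.2588
RHS = cos(x) + cos(y) ≈ -0.2071
Since 0.2588 ≠ -0.2071, the equation fails at this point, so it cannot hold for all real values of x and y for which both sides are defined.
The correct expansion is cos(x+y) = cos(x)cos(y) - sin(x)sin(y); cosine is not additive.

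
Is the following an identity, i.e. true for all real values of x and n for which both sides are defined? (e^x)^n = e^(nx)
Yes, this is an identity.

Claim: (e^x)^n = e^(nx).
Reasoning: e^x is a positive real number, and for a positive base B and real exponent n, B^n = e^(n·ln B). With B = e^x, ln B = x, so (e^x)^n = e^(n·x).
So the two sides agree for all real values of x and n for which both sides are defined.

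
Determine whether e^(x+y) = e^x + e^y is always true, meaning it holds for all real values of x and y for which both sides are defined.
No, this is NOT an identity.

Claim: e^(x+y) = e^x + e^y.
Test a specific point where both sides are defined: x = 2, y = 4.
LHS = e^(x+y) ≈ 403.4288
RHS = e^x + e^y ≈ 61.9872
Since 403.4288 ≠ 61.9872, the equation fails at this point, so it cannot hold for all real values of x and y for which both sides are defined.
The correct rule is e^(x+y) = e^x · e^y (a product, not a sum).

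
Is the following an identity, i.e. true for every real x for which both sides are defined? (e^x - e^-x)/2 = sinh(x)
Claim: (e^x - e^-x)/2 = sinh(x).
Reasoning: This is exactly the definition of the hyperbolic sine: sinh(x) := (e^x - e^-x)/2.
So the two sides agree for every real x for which both sides are defined.

Conclusion: Yes, this is an identity.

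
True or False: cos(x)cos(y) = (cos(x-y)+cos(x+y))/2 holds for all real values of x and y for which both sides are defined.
Claim: cos(x)cos(y) = (cos(x-y)+cos(x+y))/2.
Reasoning: cos(x-y) = cos(x)cos(y) + sin(x)sin(y) and cos(x+y) = cos(x)cos(y) - sin(x)sin(y). Adding, cos(x-y) + cos(x+y) = 2cos(x)cos(y); divide by 2.
So the two sides agree for all real values of x and y for which both sides are defined.

Conclusion: True.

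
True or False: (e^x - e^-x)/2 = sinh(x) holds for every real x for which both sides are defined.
Claim: (e^x - e^-x)/2 = sinh(x).
Reasoning: This is exactly the definition of the hyperbolic sine: sinh(x) := (e^x - e^-x)/2.
So the two sides agree for every real x for which both sides are defined.

Conclusion: True.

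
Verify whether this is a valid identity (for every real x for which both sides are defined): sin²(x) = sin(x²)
Claim: sin²(x) = sin(x²).
Test a specific point where both sides are defined: x = π.
LHS = sin²(x) ≈ 0.0000
RHS = sin(x²) ≈ -0.4303
Since 0.0000 ≠ -0.4303, the equation fails at this point, so it cannot hold for every real x for which both sides are defined.
sin²(x) means (sin x)², squaring the output; sin(x²) squares the input. These are different functions.

Conclusion: No, this is NOT an identity.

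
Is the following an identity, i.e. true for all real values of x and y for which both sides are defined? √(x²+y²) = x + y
Claim: √(x²+y²) = x + y.
Test a specific point where both sides are defined: x = 5, y = 1.
LHS = √(x²+y²) ≈ 5.0990
RHS = x + y ≈ 6.0000
Since 5.0990 ≠ 6.0000, the equation fails at this point, so it cannot hold for all real values of x and y for which both sides are defined.
(x+y)² = x² + 2xy + y², not x² + y², so the square root does not split this way.

Conclusion: No, this is NOT an identity.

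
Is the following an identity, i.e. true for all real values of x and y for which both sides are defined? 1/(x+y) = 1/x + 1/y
Claim: 1/(x+y) = 1/x + 1/y.
Test a specific point where both sides are defined: x = -1, y = 2.
LHS = 1/(x+y) ≈ 1.0000
RHS = 1/x + 1/y ≈ -0.5000
Since 1.0000 ≠ -0.5000, the equation fails at this point, so it cannot hold for all real values of x and y for which both sides are defined.
1/x + 1/y = (x+y)/(xy), which is not 1/(x+y).

Conclusion: No, this is NOT an identity.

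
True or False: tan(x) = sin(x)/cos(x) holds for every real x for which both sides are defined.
Claim: tan(x) = sin(x)/cos(x).
Reasoning: For an angle x whose terminal point on the unit circle is (cos x, sin x), tan(x) is defined as the ratio (second coordinate)/(first coordinate) = sin(x)/cos(x), wherever cos(x) ≠ 0.
So the two sides agree for every real x for which both sides are defined.

Conclusion: True.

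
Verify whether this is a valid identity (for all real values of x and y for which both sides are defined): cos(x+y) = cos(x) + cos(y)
No, this is NOT an identity.

Claim: cos(x+y) = cos(x) + cos(y).
Test a specific point where both sides are defined: x = π, y = 2π/3.
LHS = cos(x+y) ≈ 0.5000
RHS = cos(x) + cos(y) ≈ -1.5000
Since 0.5000 ≠ -1.5000, the equation fails at this point, so it cannot hold for all real values of x and y for which both sides are defined.
The correct expansion is cos(x+y) = cos(x)cos(y) - sin(x)sin(y); cosine is not additive.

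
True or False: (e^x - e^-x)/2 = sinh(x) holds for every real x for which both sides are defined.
Claim: (e^x - e^-x)/2 = sinh(x).
Reasoning: This is exactly the definition of the hyperbolic sine: sinh(x) := (e^x - e^-x)/2.
So the two sides agree for every real x for which both sides are defined.

Conclusion: True.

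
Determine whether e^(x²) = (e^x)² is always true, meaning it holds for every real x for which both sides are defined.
Claim: e^(x²) = (e^x)².
Test a specific point where both sides are defined: x = -1.
LHS = e^(x²) ≈ 2.7183
RHS = (e^x)² ≈ 0.1353
Since 2.7183 ≠ 0.1353, the equation fails at this point, so it cannot hold for every real x for which both sides are defined.
(e^x)² = e^(2x), and 2x ≠ x² in general.

Conclusion: No, this is NOT an identity.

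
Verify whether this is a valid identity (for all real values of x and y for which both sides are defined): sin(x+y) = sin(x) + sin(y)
Claim: sin(x+y) = sin(x) + sin(y).
Test a specific point where both sides are defined: x = 3π/4, y = -π/4.
LHS = sin(x+y) ≈ 1.0000
RHS = sin(x) + sin(y) ≈ 0.0000
Since 1.0000 ≠ 0.0000, the equation fails at this point, so it cannot hold for all real values of x and y for which both sides are defined.
The correct expansion is sin(x+y) = sin(x)cos(y) + cos(x)sin(y); sine is not additive.

Conclusion: No, this is NOT an identity.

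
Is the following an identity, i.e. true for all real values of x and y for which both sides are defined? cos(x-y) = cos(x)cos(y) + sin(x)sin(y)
Yes, this is an identity.

Claim: cos(x-y) = cos(x)cos(y) + sin(x)sin(y).
Reasoning: Replace y by -y in cos(x+y) = cos(x)cos(y) - sin(x)sin(y) and use cos(-y) = cos(y), sin(-y) = -sin(y): cos(x-y) = cos(x)cos(y) + sin(x)sin(y).
So the two sides agree for all real values of x and y for which both sides are defined.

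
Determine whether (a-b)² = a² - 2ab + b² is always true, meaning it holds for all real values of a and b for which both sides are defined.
Yes, this is an identity.

Claim: (a-b)² = a² - 2ab + b².
Reasoning: Expand: (a-b)² = (a-b)(a-b) = a·a - a·b - b·a + b·b = a² - 2ab + b².
So the two sides agree for all real values of a and b for which both sides are defined.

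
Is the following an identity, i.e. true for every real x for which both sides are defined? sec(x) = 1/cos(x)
Yes, this is an identity.

Claim: sec(x) = 1/cos(x).
Reasoning: sec(x) is by definition the reciprocal of cos(x), wherever cos(x) ≠ 0.
So the two sides agree for every real x for which both sides are defined.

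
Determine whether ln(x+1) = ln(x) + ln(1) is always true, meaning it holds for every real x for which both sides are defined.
Claim: ln(x+1) = ln(x) + ln(1).
Test a specific point where both sides are defined: x = 1.
LHS = ln(x+1) ≈ 0.6931
RHS = ln(x) + ln(1) ≈ 0.0000
Since 0.6931 ≠ 0.0000, the equation fails at this point, so it cannot hold for every real x for which both sides are defined.
ln(1) = 0, so the right side is just ln(x), which differs from ln(x+1).

Conclusion: No, this is NOT an identity.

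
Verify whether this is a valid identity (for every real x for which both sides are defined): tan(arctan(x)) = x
Yes, this is an identity.

Claim: tan(arctan(x)) = x.
Reasoning: For every real x, arctan(x) is by definition the angle in (-π/2, π/2) whose tangent equals x. Taking the tangent of that angle returns x.
So the two sides agree for every real x for which both sides are defined.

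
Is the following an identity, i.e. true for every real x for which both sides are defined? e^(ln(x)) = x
Claim: e^(ln(x)) = x.
Reasoning: For x > 0, ln(x) is by definition the exponent p such that e^p = x. Raising e to that exponent therefore returns x: e^(ln x) = x.
So the two sides agree for every real x for which both sides are defined.

Conclusion: Yes, this is an identity.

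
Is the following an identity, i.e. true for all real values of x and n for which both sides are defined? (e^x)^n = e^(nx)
Claim: (e^x)^n = e^(nx).
Reasoning: e^x is a positive real number, and for a positive base B and real exponent n, B^n = e^(n·ln B). With B = e^x, ln B = x, so (e^x)^n = e^(n·x).
So the two sides agree for all real values of x and n for which both sides are defined.

Conclusion: Yes, this is an identity.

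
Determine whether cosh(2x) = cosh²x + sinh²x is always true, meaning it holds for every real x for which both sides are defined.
Yes, this is an identity.

Claim: cosh(2x) = cosh²x + sinh²x.
Reasoning: cosh²x = (e^(2x) + 2 + e^(-2x))/4 and sinh²x = (e^(2x) - 2 + e^(-2x))/4. Adding gives (2e^(2x) + 2e^(-2x))/4 = (e^(2x) + e^(-2x))/2 = cosh(2x).
So the two sides agree for every real x for which both sides are defined.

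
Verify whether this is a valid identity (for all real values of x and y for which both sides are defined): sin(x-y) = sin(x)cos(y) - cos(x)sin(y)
Yes, this is an identity.

Claim: sin(x-y) = sin(x)cos(y) - cos(x)sin(y).
Reasoning: Replace y by -y in sin(x+y) = sin(x)cos(y) + cos(x)sin(y) and use cos(-y) = cos(y), sin(-y) = -sin(y): sin(x-y) = sin(x)cos(y) - cos(x)sin(y).
So the two sides agree for all real values of x and y for which both sides are defined.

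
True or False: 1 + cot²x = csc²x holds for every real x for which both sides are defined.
Claim: 1 + cot²x = csc²x.
Reasoning: Start from sin²x + cos²x = 1 and divide every term by sin²x (allowed wherever cot x and csc x are defined): 1 + cot²x = 1/sin²x = csc²x.
So the two sides agree for every real x for which both sides are defined.

Conclusion: True.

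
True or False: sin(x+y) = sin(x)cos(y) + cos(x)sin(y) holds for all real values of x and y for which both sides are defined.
Claim: sin(x+y) = sin(x)cos(y) + cos(x)sin(y).
Reasoning: By Euler's formula e^(i(x+y)) = e^(ix)·e^(iy) = (cos x + i·sin x)(cos y + i·sin y). The imaginary part of the left side is sin(x+y); the imaginary part of the product is sin(x)cos(y) + cos(x)sin(y).
So the two sides agree for all real values of x and y for which both sides are defined.

Conclusion: True.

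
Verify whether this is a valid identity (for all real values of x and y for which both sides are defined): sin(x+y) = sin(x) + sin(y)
Claim: sin(x+y) = sin(x) + sin(y).
Test a specific point where both sides are defined: x = 2π/3, y = -π/4.
LHS = sin(x+y) ≈ 0.9659
RHS = sin(x) + sin(y) ≈ 0.1589
Since 0.9659 ≠ 0.1589, the equation fails at this point, so it cannot hold for all real values of x and y for which both sides are defined.
The correct expansion is sin(x+y) = sin(x)cos(y) + cos(x)sin(y); sine is not additive.

Conclusion: No, this is NOT an identity.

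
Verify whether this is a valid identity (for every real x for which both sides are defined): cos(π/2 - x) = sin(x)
Claim: cos(π/2 - x) = sin(x).
Reasoning: Use cos(u - v) = cos(u)cos(v) + sin(u)sin(v) with u = π/2, v = x: cos(π/2)cos(x) + sin(π/2)sin(x) = 0·cos(x) + 1·sin(x) = sin(x).
So the two sides agree for every real x for which both sides are defined.

Conclusion: Yes, this is an identity.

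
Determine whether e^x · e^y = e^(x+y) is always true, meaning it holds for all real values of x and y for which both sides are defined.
Claim: e^x · e^y = e^(x+y).
Reasoning: This is the law of exponents for a common base: multiplying powers adds exponents. E.g. from the series, (Σ x^j/j!)(Σ y^k/k!) = Σ_m (Σ_{j+k=m} x^j y^k/(j!k!)) = Σ_m (x+y)^m/m! by the binomial theorem.
So the two sides agree for all real values of x and y for which both sides are defined.

Conclusion: Yes, this is an identity.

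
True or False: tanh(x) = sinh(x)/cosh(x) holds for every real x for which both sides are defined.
Claim: tanh(x) = sinh(x)/cosh(x).
Reasoning: tanh(x) is defined as sinh(x)/cosh(x) = (e^x - e^-x)/(e^x + e^-x); cosh(x) ≥ 1 is never zero, so this holds for every real x.
So the two sides agree for every real x for which both sides are defined.

Conclusion: True.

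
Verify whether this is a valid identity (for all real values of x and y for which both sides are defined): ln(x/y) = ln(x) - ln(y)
Yes, this is an identity.

Claim: ln(x/y) = ln(x) - ln(y).
Reasoning: Both sides are simultaneously defined only when x, y > 0. Write x = e^p, y = e^q. Then x/y = e^(p-q), so ln(x/y) = p - q = ln(x) - ln(y).
So the two sides agree for all real values of x and y for which both sides are defined.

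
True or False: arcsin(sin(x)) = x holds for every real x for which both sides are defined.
False.

Claim: arcsin(sin(x)) = x.
Test a specific point where both sides are defined: x = 3π/4.
LHS = arcsin(sin(x)) ≈ 0.7854
RHS = x ≈ 2.3562
Since 0.7854 ≠ 2.3562, the equation fails at this point, so it cannot hold for every real x for which both sides are defined.
arcsin only returns values in [-π/2, π/2], so arcsin(sin(x)) = x holds only for x in that interval, not for all real x.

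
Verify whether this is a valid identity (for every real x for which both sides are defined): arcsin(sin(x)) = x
No, this is NOT an identity.

Claim: arcsin(sin(x)) = x.
Test a specific point where both sides are defined: x = 3π/4.
LHS = arcsin(sin(x)) ≈ 0.7854
RHS = x ≈ 2.3562
Since 0.7854 ≠ 2.3562, the equation fails at this point, so it cannot hold for every real x for which both sides are defined.
arcsin only returns values in [-π/2, π/2], so arcsin(sin(x)) = x holds only for x in that interval, not for all real x.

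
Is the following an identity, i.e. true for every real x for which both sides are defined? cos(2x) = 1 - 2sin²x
Claim: cos(2x) = 1 - 2sin²x.
Reasoning: cos(2x) = cos²x - sin²x. Replace cos²x by 1 - sin²x: (1 - sin²x) - sin²x = 1 - 2sin²x.
So the two sides agree for every real x for which both sides are defined.

Conclusion: Yes, this is an identity.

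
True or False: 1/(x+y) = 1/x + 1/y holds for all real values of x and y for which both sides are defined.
False.

Claim: 1/(x+y) = 1/x + 1/y.
Test a specific point where both sides are defined: x = 1/2, y = 1.
LHS = 1/(x+y) ≈ 0.6667
RHS = 1/x + 1/y ≈ 3.0000
Since 0.6667 ≠ 3.0000, the equation fails at this point, so it cannot hold for all real values of x and y for which both sides are defined.
1/x + 1/y = (x+y)/(xy), which is not 1/(x+y).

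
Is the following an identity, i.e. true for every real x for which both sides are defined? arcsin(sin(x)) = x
No, this is NOT an identity.

Claim: arcsin(sin(x)) = x.
Test a specific point where both sides are defined: x = π.
LHS = arcsin(sin(x)) ≈ 0.0000
RHS = x ≈ 3.1416
Since 0.0000 ≠ 3.1416, the equation fails at this point, so it cannot hold for every real x for which both sides are defined.
arcsin only returns values in [-π/2, π/2], so arcsin(sin(x)) = x holds only for x in that interval, not for all real x.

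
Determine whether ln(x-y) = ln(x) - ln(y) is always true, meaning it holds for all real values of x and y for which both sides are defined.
Claim: ln(x-y) = ln(x) - ln(y).
Test a specific point where both sides are defined: x = 3, y = 1/2.
LHS = ln(x-y) ≈ 0.9163
RHS = ln(x) - ln(y) ≈ 1.7918
Since 0.9163 ≠ 1.7918, the equation fails at this point, so it cannot hold for all real values of x and y for which both sides are defined.
ln(x) - ln(y) = ln(x/y), not ln(x-y).

Conclusion: No, this is NOT an identity.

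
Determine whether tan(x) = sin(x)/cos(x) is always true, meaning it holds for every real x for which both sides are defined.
Claim: tan(x) = sin(x)/cos(x).
Reasoning: For an angle x whose terminal point on the unit circle is (cos x, sin x), tan(x) is defined as the ratio (second coordinate)/(first coordinate) = sin(x)/cos(x), wherever cos(x) ≠ 0.
So the two sides agree for every real x for which both sides are defined.

Conclusion: Yes, this is an identity.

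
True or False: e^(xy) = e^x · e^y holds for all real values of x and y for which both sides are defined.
False.

Claim: e^(xy) = e^x · e^y.
Test a specific point where both sides are defined: x = -2, y = -2.
LHS = e^(xy) ≈ 54.5982
RHS = e^x · e^y ≈ 0.0183
Since 54.5982 ≠ 0.0183, the equation fails at this point, so it cannot hold for all real values of x and y for which both sides are defined.
e^x · e^y = e^(x+y), not e^(xy).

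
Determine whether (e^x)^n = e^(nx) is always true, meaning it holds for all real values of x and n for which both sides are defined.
Claim: (e^x)^n = e^(nx).
Reasoning: e^x is a positive real number, and for a positive base B and real exponent n, B^n = e^(n·ln B). With B = e^x, ln B = x, so (e^x)^n = e^(n·x).
So the two sides agree for all real values of x and n for which both sides are defined.

Conclusion: Yes, this is an identity.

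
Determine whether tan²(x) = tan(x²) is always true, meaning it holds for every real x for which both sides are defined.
Claim: tan²(x) = tan(x²).
Test a specific point where both sides are defined: x = π/3.
LHS = tan²(x) ≈ 3.0000
RHS = tan(x²) ≈ 1.9485
Since 3.0000 ≠ 1.9485, the equation fails at this point, so it cannot hold for every real x for which both sides are defined.
tan²(x) means (tan x)², squaring the output; tan(x²) squares the input. These are different functions.

Conclusion: No, this is NOT an identity.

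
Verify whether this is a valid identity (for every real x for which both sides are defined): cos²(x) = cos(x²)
Claim: cos²(x) = cos(x²).
Test a specific point where both sides are defined: x = 2π/3.
LHS = cos²(x) ≈ 0.2500
RHS = cos(x²) ≈ -0.3202
Since 0.2500 ≠ -0.3202, the equation fails at this point, so it cannot hold for every real x for which both sides are defined.
cos²(x) means (cos x)², squaring the output; cos(x²) squares the input. These are different functions.

Conclusion: No, this is NOT an identity.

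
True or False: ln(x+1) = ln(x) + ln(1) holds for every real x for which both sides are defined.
False.

Claim: ln(x+1) = ln(x) + ln(1).
Test a specific point where both sides are defined: x = 3/2.
LHS = ln(x+1) ≈ 0.9163
RHS = ln(x) + ln(1) ≈ 0.4055
Since 0.9163 ≠ 0.4055, the equation fails at this point, so it cannot hold for every real x for which both sides are defined.
ln(1) = 0, so the right side is just ln(x), which differs from ln(x+1).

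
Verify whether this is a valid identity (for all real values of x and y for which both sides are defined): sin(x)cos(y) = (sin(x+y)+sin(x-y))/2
Claim: sin(x)cos(y) = (sin(x+y)+sin(x-y))/2.
Reasoning: sin(x+y) = sin(x)cos(y) + cos(x)sin(y) and sin(x-y) = sin(x)cos(y) - cos(x)sin(y). Adding, sin(x+y) + sin(x-y) = 2sin(x)cos(y); divide by 2.
So the two sides agree for all real values of x and y for which both sides are defined.

Conclusion: Yes, this is an identity.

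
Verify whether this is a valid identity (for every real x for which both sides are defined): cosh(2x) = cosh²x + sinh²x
Claim: cosh(2x) = cosh²x + sinh²x.
Reasoning: cosh²x = (e^(2x) + 2 + e^(-2x))/4 and sinh²x = (e^(2x) - 2 + e^(-2x))/4. Adding gives (2e^(2x) + 2e^(-2x))/4 = (e^(2x) + e^(-2x))/2 = cosh(2x).
So the two sides agree for every real x for which both sides are defined.

Conclusion: Yes, this is an identity.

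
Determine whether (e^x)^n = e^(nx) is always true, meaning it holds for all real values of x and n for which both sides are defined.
Yes, this is an identity.

Claim: (e^x)^n = e^(nx).
Reasoning: e^x is a positive real number, and for a positive base B and real exponent n, B^n = e^(n·ln B). With B = e^x, ln B = x, so (e^x)^n = e^(n·x).
So the two sides agree for all real values of x and n for which both sides are defined.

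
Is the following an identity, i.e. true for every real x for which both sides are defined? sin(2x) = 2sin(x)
Claim: sin(2x) = 2sin(x).
Test a specific point where both sides are defined: x = -π/3.
LHS = sin(2x) ≈ -0.8660
RHS = 2sin(x) ≈ -1.7321
Since -0.8660 ≠ -1.7321, the equation fails at this point, so it cannot hold for every real x for which both sides are defined.
The correct double-angle formula is sin(2x) = 2sin(x)cos(x).

Conclusion: No, this is NOT an identity.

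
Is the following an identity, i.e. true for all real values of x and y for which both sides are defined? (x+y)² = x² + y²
No, this is NOT an identity.

Claim: (x+y)² = x² + y².
Test a specific point where both sides are defined: x = -2, y = 3.
LHS = (x+y)² ≈ 1.0000
RHS = x² + y² ≈ 13.0000
Since 1.0000 ≠ 13.0000, the equation fails at this point, so it cannot hold for all real values of x and y for which both sides are defined.
The correct expansion is (x+y)² = x² + 2xy + y²; the cross term 2xy is missing.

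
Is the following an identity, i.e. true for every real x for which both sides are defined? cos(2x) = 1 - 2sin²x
Claim: cos(2x) = 1 - 2sin²x.
Reasoning: cos(2x) = cos²x - sin²x. Replace cos²x by 1 - sin²x: (1 - sin²x) - sin²x = 1 - 2sin²x.
So the two sides agree for every real x for which both sides are defined.

Conclusion: Yes, this is an identity.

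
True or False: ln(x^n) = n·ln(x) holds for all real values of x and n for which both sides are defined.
True.

Claim: ln(x^n) = n·ln(x).
Reasoning: The right side requires x > 0. For x > 0, x^n = (e^(ln x))^n = e^(n·ln x), so taking ln of both sides gives ln(x^n) = n·ln(x).
So the two sides agree for all real values of x and n for which both sides are defined.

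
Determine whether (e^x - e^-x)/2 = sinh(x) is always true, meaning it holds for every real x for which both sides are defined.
Claim: (e^x - e^-x)/2 = sinh(x).
Reasoning: This is exactly the definition of the hyperbolic sine: sinh(x) := (e^x - e^-x)/2.
So the two sides agree for every real x for which both sides are defined.

Conclusion: Yes, this is an identity.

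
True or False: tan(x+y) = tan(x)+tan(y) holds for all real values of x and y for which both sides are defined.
Claim: tan(x+y) = tan(x)+tan(y).
Test a specific point where both sides are defined: x = 2π/3, y = π/6.
LHS = tan(x+y) ≈ -0.5774
RHS = tan(x)+tan(y) ≈ -1.1547
Since -0.5774 ≠ -1.1547, the equation fails at this point, so it cannot hold for all real values of x and y for which both sides are defined.
The correct formula is tan(x+y) = (tan(x) + tan(y))/(1 - tan(x)tan(y)).

Conclusion: False.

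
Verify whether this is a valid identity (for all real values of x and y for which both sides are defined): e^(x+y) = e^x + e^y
Claim: e^(x+y) = e^x + e^y.
Test a specific point where both sides are defined: x = -2, y = 3/2.
LHS = e^(x+y) ≈ 0.6065
RHS = e^x + e^y ≈ 4.6170
Since 0.6065 ≠ 4.6170, the equation fails at this point, so it cannot hold for all real values of x and y for which both sides are defined.
The correct rule is e^(x+y) = e^x · e^y (a product, not a sum).

Conclusion: No, this is NOT an identity.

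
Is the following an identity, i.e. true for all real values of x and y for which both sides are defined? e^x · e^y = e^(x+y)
Claim: e^x · e^y = e^(x+y).
Reasoning: This is the law of exponents for a common base: multiplying powers adds exponents. E.g. from the series, (Σ x^j/j!)(Σ y^k/k!) = Σ_m (Σ_{j+k=m} x^j y^k/(j!k!)) = Σ_m (x+y)^m/m! by the binomial theorem.
So the two sides agree for all real values of x and y for which both sides are defined.

Conclusion: Yes, this is an identity.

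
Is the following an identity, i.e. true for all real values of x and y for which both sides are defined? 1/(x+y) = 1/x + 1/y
Claim: 1/(x+y) = 1/x + 1/y.
Test a specific point where both sides are defined: x = -3, y = 2.
LHS = 1/(x+y) ≈ -1.0000
RHS = 1/x + 1/y ≈ 0.1667
Since -1.0000 ≠ 0.1667, the equation fails at this point, so it cannot hold for all real values of x and y for which both sides are defined.
1/x + 1/y = (x+y)/(xy), which is not 1/(x+y).

Conclusion: No, this is NOT an identity.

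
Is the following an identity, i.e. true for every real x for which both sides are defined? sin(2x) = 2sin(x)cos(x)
Claim: sin(2x) = 2sin(x)cos(x).
Reasoning: Put y = x in the addition formula sin(x+y) = sin(x)cos(y) + cos(x)sin(y): sin(2x) = sin(x)cos(x) + cos(x)sin(x) = 2sin(x)cos(x).
So the two sides agree for every real x for which both sides are defined.

Conclusion: Yes, this is an identity.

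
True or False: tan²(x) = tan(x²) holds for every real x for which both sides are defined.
Claim: tan²(x) = tan(x²).
Test a specific point where both sides are defined: x = -π/4.
LHS = tan²(x) ≈ 1.0000
RHS = tan(x²) ≈ 0.7092
Since 1.0000 ≠ 0.7092, the equation fails at this point, so it cannot hold for every real x for which both sides are defined.
tan²(x) means (tan x)², squaring the output; tan(x²) squares the input. These are different functions.

Conclusion: False.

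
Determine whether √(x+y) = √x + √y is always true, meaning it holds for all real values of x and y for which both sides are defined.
Claim: √(x+y) = √x + √y.
Test a specific point where both sides are defined: x = 1, y = 2.
LHS = √(x+y) ≈ 1.7321
RHS = √x + √y ≈ 2.4142
Since 1.7321 ≠ 2.4142, the equation fails at this point, so it cannot hold for all real values of x and y for which both sides are defined.
Squaring the right side gives x + 2√(xy) + y, not x + y.

Conclusion: No, this is NOT an identity.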